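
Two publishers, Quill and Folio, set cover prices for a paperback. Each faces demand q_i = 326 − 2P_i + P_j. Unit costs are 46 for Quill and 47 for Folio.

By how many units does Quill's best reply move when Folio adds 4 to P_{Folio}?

Quill's profit: π = (P_{Quill} − 46)(326 − 2P_{Quill} + P_{Folio}).
∂π/∂P_{Quill} = 418 − 4P_{Quill} + P_{Folio} = 0 ⇒ P_{Quill} = 104.5 + 0.25P_{Folio}.
The reaction-function slope is 0.25, so a 4-unit rise in P_{Folio} moves P_{Quill} by 0.25 × 4 = 1. Quill's best response rises — the actions are strategic complements.

1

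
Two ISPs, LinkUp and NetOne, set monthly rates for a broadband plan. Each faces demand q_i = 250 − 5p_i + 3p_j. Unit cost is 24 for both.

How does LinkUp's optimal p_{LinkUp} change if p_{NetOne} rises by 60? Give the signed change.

18

LinkUp's profit: π = (p_{LinkUp} − 24)(250 − 5p_{LinkUp} + 3p_{NetOne}).
∂π/∂p_{LinkUp} = 370 − 10p_{LinkUp} + 3p_{NetOne} = 0 ⇒ p_{LinkUp} = 37 + 0.3p_{NetOne}.
The reaction-function slope is 0.3, so a 60-unit rise in p_{NetOne} moves p_{LinkUp} by 0.3 × 60 = 18. LinkUp's best response rises — the actions are strategic complements.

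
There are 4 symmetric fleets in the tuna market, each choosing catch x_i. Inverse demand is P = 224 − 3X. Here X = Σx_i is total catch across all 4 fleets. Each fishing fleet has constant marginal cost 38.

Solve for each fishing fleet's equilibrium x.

A representative fishing fleet's profit is π_i = x_i(224 − 3X) − 38x_i, with X = x_i + Σ_{j≠i} x_j.
First-order condition: 186 − 6x_i − 3Σ_{j≠i} x_j = 0.
With identical fishing fleets, set every x_j = x: then 186 − 6x − 9x = 0, i.e. x = 186/15 = 12.4.

12.4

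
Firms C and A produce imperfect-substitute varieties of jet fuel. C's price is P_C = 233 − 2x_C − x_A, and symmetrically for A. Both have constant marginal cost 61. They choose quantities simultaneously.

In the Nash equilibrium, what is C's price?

129.8

Firm C's profit: π = x_C(233 − 2x_C − x_A) − 61x_C.
∂π/∂x_C = 172 − 4x_C − x_A = 0 ⇒ x_C = 43 − 0.25x_A.
By symmetry x_A = x_C; substituting into the reaction function, 1.25x_C = 43 and x_C = 34.4.
P_C = 233 − 2·34.4 − 34.4 = 129.8.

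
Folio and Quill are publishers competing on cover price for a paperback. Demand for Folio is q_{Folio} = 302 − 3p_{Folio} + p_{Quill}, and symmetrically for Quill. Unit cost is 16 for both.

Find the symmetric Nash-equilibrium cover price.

70

Folio's profit: π = (p_{Folio} − 16)(302 − 3p_{Folio} + p_{Quill}).
∂π/∂p_{Folio} = 350 − 6p_{Folio} + p_{Quill} = 0 ⇒ p_{Folio} = 175/3 + (1/6)p_{Quill}.
By symmetry p_{Quill} = p_{Folio}; substituting into the reaction function, (5/6)p_{Folio} = 175/3 and p_{Folio} = 70.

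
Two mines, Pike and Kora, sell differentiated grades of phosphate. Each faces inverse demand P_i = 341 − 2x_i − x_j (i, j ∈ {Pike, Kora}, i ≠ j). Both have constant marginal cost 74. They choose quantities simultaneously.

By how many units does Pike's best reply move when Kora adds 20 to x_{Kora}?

-5

Mine Pike's profit: π = x_{Pike}(341 − 2x_{Pike} − x_{Kora}) − 74x_{Pike}.
∂π/∂x_{Pike} = 267 − 4x_{Pike} − x_{Kora} = 0 ⇒ x_{Pike} = 66.75 − 0.25x_{Kora}.
The reaction-function slope is −0.25, so a 20-unit rise in x_{Kora} moves x_{Pike} by −0.25 × 20 = −5. Pike's best response falls — the actions are strategic substitutes.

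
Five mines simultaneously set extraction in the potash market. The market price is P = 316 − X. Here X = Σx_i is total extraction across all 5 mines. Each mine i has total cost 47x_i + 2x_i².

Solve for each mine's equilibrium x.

26.9

A representative mine's profit is π_i = x_i(316 − X) − 47x_i − 2x_i², with X = x_i + Σ_{j≠i} x_j.
First-order condition: 269 − 6x_i − Σ_{j≠i} x_j = 0.
In a symmetric equilibrium every mine chooses the same x, so Σ_{j≠i} x_j = 4x. The condition becomes 269 − 10x = 0, giving x = 269/10 = 26.9.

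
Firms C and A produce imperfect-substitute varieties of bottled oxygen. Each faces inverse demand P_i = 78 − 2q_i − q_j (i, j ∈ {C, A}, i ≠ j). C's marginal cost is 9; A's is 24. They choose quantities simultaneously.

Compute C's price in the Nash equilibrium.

38.6

Firm C's profit: π = q_C(78 − 2q_C − q_A) − 9q_C.
∂π/∂q_C = 69 − 4q_C − q_A = 0 ⇒ q_C = 17.25 − 0.25q_A.
Similarly q_A = 13.5 − 0.25q_C.
Solving the two reaction functions simultaneously: (1 − (−0.25)(−0.25))q_C = 17.25 − 0.25·13.5, so 0.9375q_C = 13.875 and q_C = 14.8.
Then q_A = 13.5 − 0.25·14.8 = 9.8.
P_C = 78 − 2·14.8 − 9.8 = 38.6.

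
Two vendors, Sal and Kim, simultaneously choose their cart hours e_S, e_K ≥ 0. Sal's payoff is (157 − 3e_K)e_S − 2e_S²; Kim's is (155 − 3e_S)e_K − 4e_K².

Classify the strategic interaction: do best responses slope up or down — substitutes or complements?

strategic substitutes

Expanding Sal's payoff: 157e_S − 3e_Ke_S − 2e_S².
∂π/∂e_S = 157 − 3e_K − 4e_S = 0, so e_S = 39.25 − 0.75e_K.
The best-response slope de_S/de_K = −0.75 < 0: the reaction function is downward-sloping, so the choices are strategic substitutes.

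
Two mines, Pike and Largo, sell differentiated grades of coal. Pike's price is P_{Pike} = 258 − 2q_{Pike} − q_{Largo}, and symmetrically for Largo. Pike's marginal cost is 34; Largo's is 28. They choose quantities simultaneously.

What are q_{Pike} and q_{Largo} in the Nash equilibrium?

Mine Pike's profit: π = q_{Pike}(258 − 2q_{Pike} − q_{Largo}) − 34q_{Pike}.
∂π/∂q_{Pike} = 224 − 4q_{Pike} − q_{Largo} = 0 ⇒ q_{Pike} = 56 − 0.25q_{Largo}.
Similarly q_{Largo} = 57.5 − 0.25q_{Pike}.
Plugging q_{Largo} into Pike's best response: q_{Pike} = 56 − 0.25(57.5 − 0.25q_{Pike}) ⇒ 0.9375q_{Pike} = 41.625, so q_{Pike} = 44.4.
Then q_{Largo} = 57.5 − 0.25·44.4 = 46.4.

44.4, 46.4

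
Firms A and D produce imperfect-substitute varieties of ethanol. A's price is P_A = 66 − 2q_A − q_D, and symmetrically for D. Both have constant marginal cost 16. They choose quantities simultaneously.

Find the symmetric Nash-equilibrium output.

Firm A's profit: π = q_A(66 − 2q_A − q_D) − 16q_A.
∂π/∂q_A = 50 − 4q_A − q_D = 0 ⇒ q_A = 12.5 − 0.25q_D.
Setting q_A = q_D in the reaction function: q_A = 12.5 − 0.25q_A, so q_A = 12.5 / 1.25 = 10.

10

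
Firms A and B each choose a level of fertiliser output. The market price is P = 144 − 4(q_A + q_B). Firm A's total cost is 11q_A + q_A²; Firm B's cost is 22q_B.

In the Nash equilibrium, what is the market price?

65

Firm A's profit: π = q_A(144 − 4(q_A + q_B)) − 11q_A − q_A².
∂π/∂q_A = 133 − 10q_A − 4q_B = 0, so q_A = 13.3 − 0.4q_B.
For B: ∂π/∂q_B = 122 − 8q_B − 4q_A = 0 ⇒ q_B = 15.25 − 0.5q_A.
Plugging q_B into A's best response: q_A = 13.3 − 0.4(15.25 − 0.5q_A) ⇒ 0.8q_A = 7.2, so q_A = 9.
Then q_B = 15.25 − 0.5·9 = 10.75.
Equilibrium price: P = 144 − 4·19.75 = 65.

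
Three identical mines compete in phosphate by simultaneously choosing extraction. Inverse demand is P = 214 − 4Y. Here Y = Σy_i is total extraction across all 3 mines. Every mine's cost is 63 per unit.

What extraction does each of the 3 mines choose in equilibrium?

A representative mine's profit is π_i = y_i(214 − 4Y) − 63y_i, with Y = y_i + Σ_{j≠i} y_j.
First-order condition: 151 − 8y_i − 4Σ_{j≠i} y_j = 0.
In a symmetric equilibrium every mine chooses the same y, so Σ_{j≠i} y_j = 2y. The condition becomes 151 − 16y = 0, giving y = 151/16 = 9.4375.

9.4375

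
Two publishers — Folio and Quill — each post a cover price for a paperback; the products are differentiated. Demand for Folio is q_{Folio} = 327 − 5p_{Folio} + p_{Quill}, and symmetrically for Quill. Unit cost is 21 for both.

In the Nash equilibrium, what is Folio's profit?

Folio's profit: π = (p_{Folio} − 21)(327 − 5p_{Folio} + p_{Quill}).
∂π/∂p_{Folio} = 432 − 10p_{Folio} + p_{Quill} = 0 ⇒ p_{Folio} = 43.2 + 0.1p_{Quill}.
Setting p_{Folio} = p_{Quill} in the reaction function: p_{Folio} = 43.2 + 0.1p_{Folio}, so p_{Folio} = 43.2 / 0.9 = 48.
q_{Folio} = 327 − 5·48 + 48 = 135.
Profit = (48 − 21)·135 = 3645.

3645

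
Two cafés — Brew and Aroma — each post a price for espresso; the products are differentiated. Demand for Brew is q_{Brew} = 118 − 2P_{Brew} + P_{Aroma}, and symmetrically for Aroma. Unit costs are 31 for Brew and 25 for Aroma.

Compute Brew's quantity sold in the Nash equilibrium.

56.4

Brew's profit: π = (P_{Brew} − 31)(118 − 2P_{Brew} + P_{Aroma}).
∂π/∂P_{Brew} = 180 − 4P_{Brew} + P_{Aroma} = 0 ⇒ P_{Brew} = 45 + 0.25P_{Aroma}.
Similarly P_{Aroma} = 42 + 0.25P_{Brew}.
Solving the two reaction functions simultaneously: (1 − (0.25)(0.25))P_{Brew} = 45 + 0.25·42, so 0.9375P_{Brew} = 55.5 and P_{Brew} = 59.2.
Then P_{Aroma} = 42 + 0.25·59.2 = 56.8.
q_{Brew} = 118 − 2·59.2 + 56.8 = 56.4.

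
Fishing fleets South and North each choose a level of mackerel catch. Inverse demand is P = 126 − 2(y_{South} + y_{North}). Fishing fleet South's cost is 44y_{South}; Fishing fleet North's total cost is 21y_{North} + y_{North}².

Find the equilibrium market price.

Fishing fleet South's profit: π = y_{South}(126 − 2(y_{South} + y_{North})) − 44y_{South}.
∂π/∂y_{South} = 82 − 4y_{South} − 2y_{North} = 0, so y_{South} = 20.5 − 0.5y_{North}.
For North: ∂π/∂y_{North} = 105 − 6y_{North} − 2y_{South} = 0 ⇒ y_{North} = 17.5 − (1/3)y_{South}.
Solving the two reaction functions simultaneously: (1 − (−0.5)(−1/3))y_{South} = 20.5 − 0.5·17.5, so (5/6)y_{South} = 11.75 and y_{South} = 14.1.
Then y_{North} = 17.5 − (1/3)·14.1 = 12.8.
Equilibrium price: P = 126 − 2·26.9 = 72.2.

72.2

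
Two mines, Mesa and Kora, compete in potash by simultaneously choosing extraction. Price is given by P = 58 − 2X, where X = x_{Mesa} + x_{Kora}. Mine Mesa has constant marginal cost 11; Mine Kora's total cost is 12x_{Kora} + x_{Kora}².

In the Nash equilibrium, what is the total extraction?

Mine Mesa's profit: π = x_{Mesa}(58 − 2(x_{Mesa} + x_{Kora})) − 11x_{Mesa}.
∂π/∂x_{Mesa} = 47 − 4x_{Mesa} − 2x_{Kora} = 0, so x_{Mesa} = 11.75 − 0.5x_{Kora}.
For Kora: ∂π/∂x_{Kora} = 46 − 6x_{Kora} − 2x_{Mesa} = 0 ⇒ x_{Kora} = 23/3 − (1/3)x_{Mesa}.
Plugging x_{Kora} into Mesa's best response: x_{Mesa} = 11.75 − 0.5(23/3 − (1/3)x_{Mesa}) ⇒ (5/6)x_{Mesa} = 95/12, so x_{Mesa} = 9.5.
Then x_{Kora} = 23/3 − (1/3)·9.5 = 4.5.
Total extraction: 9.5 + 4.5 = 14.

14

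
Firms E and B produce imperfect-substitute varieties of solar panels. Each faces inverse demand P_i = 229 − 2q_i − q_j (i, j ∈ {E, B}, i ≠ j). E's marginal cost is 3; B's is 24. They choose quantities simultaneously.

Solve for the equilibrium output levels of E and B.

Firm E's profit: π = q_E(229 − 2q_E − q_B) − 3q_E.
∂π/∂q_E = 226 − 4q_E − q_B = 0 ⇒ q_E = 56.5 − 0.25q_B.
Similarly q_B = 51.25 − 0.25q_E.
Solving the two reaction functions simultaneously: (1 − (−0.25)(−0.25))q_E = 56.5 − 0.25·51.25, so 0.9375q_E = 43.6875 and q_E = 46.6.
Then q_B = 51.25 − 0.25·46.6 = 39.6.

46.6, 39.6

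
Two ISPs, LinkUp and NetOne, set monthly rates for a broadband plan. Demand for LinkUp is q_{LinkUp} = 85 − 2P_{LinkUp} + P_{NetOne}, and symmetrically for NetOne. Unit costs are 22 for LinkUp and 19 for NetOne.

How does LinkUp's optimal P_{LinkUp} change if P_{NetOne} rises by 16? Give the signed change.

LinkUp's profit: π = (P_{LinkUp} − 22)(85 − 2P_{LinkUp} + P_{NetOne}).
∂π/∂P_{LinkUp} = 129 − 4P_{LinkUp} + P_{NetOne} = 0 ⇒ P_{LinkUp} = 32.25 + 0.25P_{NetOne}.
The reaction-function slope is 0.25, so a 16-unit rise in P_{NetOne} moves P_{LinkUp} by 0.25 × 16 = 4. LinkUp's best response rises — the actions are strategic complements.

4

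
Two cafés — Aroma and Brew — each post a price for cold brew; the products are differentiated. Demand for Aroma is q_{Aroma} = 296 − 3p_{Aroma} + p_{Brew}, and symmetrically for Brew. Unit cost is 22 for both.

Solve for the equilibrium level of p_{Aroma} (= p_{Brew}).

72.4

Aroma's profit: π = (p_{Aroma} − 22)(296 − 3p_{Aroma} + p_{Brew}).
∂π/∂p_{Aroma} = 362 − 6p_{Aroma} + p_{Brew} = 0 ⇒ p_{Aroma} = 181/3 + (1/6)p_{Brew}.
By symmetry p_{Brew} = p_{Aroma}; substituting into the reaction function, (5/6)p_{Aroma} = 181/3 and p_{Aroma} = 72.4.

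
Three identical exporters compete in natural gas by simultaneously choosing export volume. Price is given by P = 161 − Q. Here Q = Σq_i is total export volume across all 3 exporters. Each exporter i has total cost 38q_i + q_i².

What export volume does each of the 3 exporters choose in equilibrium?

20.5

A representative exporter's profit is π_i = q_i(161 − Q) − 38q_i − q_i², with Q = q_i + Σ_{j≠i} q_j.
First-order condition: 123 − 4q_i − Σ_{j≠i} q_j = 0.
Imposing symmetry (q_j = q for all j) turns Σ_{j≠i} q_j into 2q, so 123 = 6q and q = 20.5.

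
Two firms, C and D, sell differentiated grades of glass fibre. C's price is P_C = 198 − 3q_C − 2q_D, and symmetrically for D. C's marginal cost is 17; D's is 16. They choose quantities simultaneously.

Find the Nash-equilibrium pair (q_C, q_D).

22.5625, 22.8125

Firm C's profit: π = q_C(198 − 3q_C − 2q_D) − 17q_C.
∂π/∂q_C = 181 − 6q_C − 2q_D = 0 ⇒ q_C = 181/6 − (1/3)q_D.
Similarly q_D = 91/3 − (1/3)q_C.
Substituting the second reaction function into the first: q_C = 181/6 − (1/3)(91/3 − (1/3)q_C), which gives (8/9)q_C = 361/18 ⇒ q_C = 22.5625.
Then q_D = 91/3 − (1/3)·22.5625 = 22.8125.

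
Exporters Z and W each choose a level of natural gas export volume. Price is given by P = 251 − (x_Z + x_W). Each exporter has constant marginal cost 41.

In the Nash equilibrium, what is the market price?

Exporter Z's profit: π = x_Z(251 − (x_Z + x_W)) − 41x_Z.
∂π/∂x_Z = 210 − 2x_Z − x_W = 0, so x_Z = 105 − 0.5x_W.
The game is symmetric, so in equilibrium x_W = x_Z: the reaction function gives 1.5x_Z = 105, hence x_Z = 70.
Equilibrium price: P = 251 − 140 = 111.

111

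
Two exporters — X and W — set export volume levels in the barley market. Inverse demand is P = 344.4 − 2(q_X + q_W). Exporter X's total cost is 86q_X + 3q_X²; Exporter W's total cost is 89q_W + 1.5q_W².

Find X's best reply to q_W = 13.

23.24

Exporter X's profit: π = q_X(344.4 − 2(q_X + q_W)) − 86q_X − 3q_X².
∂π/∂q_X = 258.4 − 10q_X − 2q_W = 0, so q_X = 25.84 − 0.2q_W.
At q_W = 13: q_X = 25.84 − 0.2·13 = 23.24.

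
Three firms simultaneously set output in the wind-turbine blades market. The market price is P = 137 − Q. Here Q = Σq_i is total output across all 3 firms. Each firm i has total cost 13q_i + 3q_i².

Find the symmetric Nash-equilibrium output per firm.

12.4

A representative firm's profit is π_i = q_i(137 − Q) − 13q_i − 3q_i², with Q = q_i + Σ_{j≠i} q_j.
First-order condition: 124 − 8q_i − Σ_{j≠i} q_j = 0.
In a symmetric equilibrium every firm chooses the same q, so Σ_{j≠i} q_j = 2q. The condition becomes 124 − 10q = 0, giving q = 124/10 = 12.4.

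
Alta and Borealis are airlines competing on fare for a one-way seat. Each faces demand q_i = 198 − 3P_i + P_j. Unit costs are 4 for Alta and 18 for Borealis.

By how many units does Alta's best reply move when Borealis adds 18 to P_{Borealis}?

3

Alta's profit: π = (P_{Alta} − 4)(198 − 3P_{Alta} + P_{Borealis}).
∂π/∂P_{Alta} = 210 − 6P_{Alta} + P_{Borealis} = 0 ⇒ P_{Alta} = 35 + (1/6)P_{Borealis}.
The reaction-function slope is 1/6, so an 18-unit rise in P_{Borealis} moves P_{Alta} by 1/6 × 18 = 3. Alta's best response rises — the actions are strategic complements.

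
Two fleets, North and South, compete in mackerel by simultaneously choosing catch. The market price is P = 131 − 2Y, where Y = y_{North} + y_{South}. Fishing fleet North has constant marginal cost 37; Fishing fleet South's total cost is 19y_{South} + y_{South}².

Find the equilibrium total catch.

Fishing fleet North's profit: π = y_{North}(131 − 2(y_{North} + y_{South})) − 37y_{North}.
∂π/∂y_{North} = 94 − 4y_{North} − 2y_{South} = 0, so y_{North} = 23.5 − 0.5y_{South}.
For South: ∂π/∂y_{South} = 112 − 6y_{South} − 2y_{North} = 0 ⇒ y_{South} = 56/3 − (1/3)y_{North}.
Plugging y_{South} into North's best response: y_{North} = 23.5 − 0.5(56/3 − (1/3)y_{North}) ⇒ (5/6)y_{North} = 85/6, so y_{North} = 17.
Then y_{South} = 56/3 − (1/3)·17 = 13.
Total catch: 17 + 13 = 30.

30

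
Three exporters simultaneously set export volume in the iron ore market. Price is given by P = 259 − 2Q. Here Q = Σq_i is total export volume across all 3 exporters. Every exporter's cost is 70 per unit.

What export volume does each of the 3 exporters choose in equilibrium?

23.625

A representative exporter's profit is π_i = q_i(259 − 2Q) − 70q_i, with Q = q_i + Σ_{j≠i} q_j.
First-order condition: 189 − 4q_i − 2Σ_{j≠i} q_j = 0.
With identical exporters, set every q_j = q: then 189 − 4q − 4q = 0, i.e. q = 189/8 = 23.625.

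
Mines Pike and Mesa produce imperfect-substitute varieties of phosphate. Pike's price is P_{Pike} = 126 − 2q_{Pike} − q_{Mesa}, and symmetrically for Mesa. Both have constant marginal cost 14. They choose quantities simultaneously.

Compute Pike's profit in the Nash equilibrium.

1003.52

Mine Pike's profit: π = q_{Pike}(126 − 2q_{Pike} − q_{Mesa}) − 14q_{Pike}.
∂π/∂q_{Pike} = 112 − 4q_{Pike} − q_{Mesa} = 0 ⇒ q_{Pike} = 28 − 0.25q_{Mesa}.
By symmetry q_{Mesa} = q_{Pike}; substituting into the reaction function, 1.25q_{Pike} = 28 and q_{Pike} = 22.4.
P_{Pike} = 126 − 2·22.4 − 22.4 = 58.8.
Profit = (58.8 − 14)·22.4 = 1003.52.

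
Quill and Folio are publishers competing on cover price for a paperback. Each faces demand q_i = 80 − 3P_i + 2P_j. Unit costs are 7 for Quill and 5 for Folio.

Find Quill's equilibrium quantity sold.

Quill's profit: π = (P_{Quill} − 7)(80 − 3P_{Quill} + 2P_{Folio}).
∂π/∂P_{Quill} = 101 − 6P_{Quill} + 2P_{Folio} = 0 ⇒ P_{Quill} = 101/6 + (1/3)P_{Folio}.
Similarly P_{Folio} = 95/6 + (1/3)P_{Quill}.
Substituting the second reaction function into the first: P_{Quill} = 101/6 + (1/3)(95/6 + (1/3)P_{Quill}), which gives (8/9)P_{Quill} = 199/9 ⇒ P_{Quill} = 24.875.
Then P_{Folio} = 95/6 + (1/3)·24.875 = 24.125.
q_{Quill} = 80 − 3·24.875 + 2·24.125 = 53.625.

53.625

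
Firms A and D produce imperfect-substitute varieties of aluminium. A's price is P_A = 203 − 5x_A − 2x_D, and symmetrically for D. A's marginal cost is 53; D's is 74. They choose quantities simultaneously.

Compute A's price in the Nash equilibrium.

117.6875

Firm A's profit: π = x_A(203 − 5x_A − 2x_D) − 53x_A.
∂π/∂x_A = 150 − 10x_A − 2x_D = 0 ⇒ x_A = 15 − 0.2x_D.
Similarly x_D = 12.9 − 0.2x_A.
Plugging x_D into A's best response: x_A = 15 − 0.2(12.9 − 0.2x_A) ⇒ 0.96x_A = 12.42, so x_A = 12.9375.
Then x_D = 12.9 − 0.2·12.9375 = 10.3125.
P_A = 203 − 5·12.9375 − 2·10.3125 = 117.6875.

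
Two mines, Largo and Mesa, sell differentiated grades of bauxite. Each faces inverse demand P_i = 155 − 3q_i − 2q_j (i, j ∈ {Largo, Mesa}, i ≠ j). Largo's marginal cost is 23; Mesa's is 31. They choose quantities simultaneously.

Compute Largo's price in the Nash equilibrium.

74

Mine Largo's profit: π = q_{Largo}(155 − 3q_{Largo} − 2q_{Mesa}) − 23q_{Largo}.
∂π/∂q_{Largo} = 132 − 6q_{Largo} − 2q_{Mesa} = 0 ⇒ q_{Largo} = 22 − (1/3)q_{Mesa}.
Similarly q_{Mesa} = 62/3 − (1/3)q_{Largo}.
Substituting the second reaction function into the first: q_{Largo} = 22 − (1/3)(62/3 − (1/3)q_{Largo}), which gives (8/9)q_{Largo} = 136/9 ⇒ q_{Largo} = 17.
Then q_{Mesa} = 62/3 − (1/3)·17 = 15.
P_{Largo} = 155 − 3·17 − 2·15 = 74.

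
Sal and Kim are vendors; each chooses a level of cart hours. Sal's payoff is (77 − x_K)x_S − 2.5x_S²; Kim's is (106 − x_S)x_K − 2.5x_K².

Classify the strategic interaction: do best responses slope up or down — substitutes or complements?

strategic substitutes

Expanding Sal's payoff: 77x_S − x_Kx_S − 2.5x_S².
∂π/∂x_S = 77 − x_K − 5x_S = 0, so x_S = 15.4 − 0.2x_K.
The best-response slope dx_S/dx_K = −0.2 < 0: the reaction function is downward-sloping, so the choices are strategic substitutes.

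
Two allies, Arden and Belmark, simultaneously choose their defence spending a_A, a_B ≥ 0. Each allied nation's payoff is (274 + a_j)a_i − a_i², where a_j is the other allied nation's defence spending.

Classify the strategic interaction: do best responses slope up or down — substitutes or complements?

strategic complements

Arden's payoff is (274 + a_B)a_A − a_A².
∂π/∂a_A = 274 + a_B − 2a_A = 0, so a_A = 137 + 0.5a_B.
The best-response slope da_A/da_B = 0.5 > 0: the reaction function is upward-sloping, so the choices are strategic complements.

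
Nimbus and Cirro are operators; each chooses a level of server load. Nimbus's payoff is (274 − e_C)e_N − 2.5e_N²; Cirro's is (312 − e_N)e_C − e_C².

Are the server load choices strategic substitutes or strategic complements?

Expanding Nimbus's payoff: 274e_N − e_Ce_N − 2.5e_N².
∂π/∂e_N = 274 − e_C − 5e_N = 0, so e_N = 54.8 − 0.2e_C.
The best-response slope de_N/de_C = −0.2 < 0: the reaction function is downward-sloping, so the choices are strategic substitutes.

strategic substitutes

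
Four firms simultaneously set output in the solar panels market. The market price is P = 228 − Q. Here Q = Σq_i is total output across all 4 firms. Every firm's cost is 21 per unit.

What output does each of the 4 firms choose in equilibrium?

41.4

A representative firm's profit is π_i = q_i(228 − Q) − 21q_i, with Q = q_i + Σ_{j≠i} q_j.
First-order condition: 207 − 2q_i − Σ_{j≠i} q_j = 0.
In a symmetric equilibrium every firm chooses the same q, so Σ_{j≠i} q_j = 3q. The condition becomes 207 − 5q = 0, giving q = 207/5 = 41.4.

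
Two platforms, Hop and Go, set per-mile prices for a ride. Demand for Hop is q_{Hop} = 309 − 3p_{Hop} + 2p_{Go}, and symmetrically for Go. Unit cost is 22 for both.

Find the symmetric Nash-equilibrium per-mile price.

Hop's profit: π = (p_{Hop} − 22)(309 − 3p_{Hop} + 2p_{Go}).
∂π/∂p_{Hop} = 375 − 6p_{Hop} + 2p_{Go} = 0 ⇒ p_{Hop} = 62.5 + (1/3)p_{Go}.
The game is symmetric, so in equilibrium p_{Go} = p_{Hop}: the reaction function gives (2/3)p_{Hop} = 62.5, hence p_{Hop} = 93.75.

93.75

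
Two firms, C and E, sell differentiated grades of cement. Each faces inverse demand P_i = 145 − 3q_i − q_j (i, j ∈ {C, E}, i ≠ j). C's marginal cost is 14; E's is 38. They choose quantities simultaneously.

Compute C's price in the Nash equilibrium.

72.2

Firm C's profit: π = q_C(145 − 3q_C − q_E) − 14q_C.
∂π/∂q_C = 131 − 6q_C − q_E = 0 ⇒ q_C = 131/6 − (1/6)q_E.
Similarly q_E = 107/6 − (1/6)q_C.
Substituting the second reaction function into the first: q_C = 131/6 − (1/6)(107/6 − (1/6)q_C), which gives (35/36)q_C = 679/36 ⇒ q_C = 19.4.
Then q_E = 107/6 − (1/6)·19.4 = 14.6.
P_C = 145 − 3·19.4 − 14.6 = 72.2.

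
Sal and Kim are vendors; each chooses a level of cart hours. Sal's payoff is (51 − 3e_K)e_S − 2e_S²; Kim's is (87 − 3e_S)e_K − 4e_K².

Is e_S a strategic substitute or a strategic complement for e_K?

strategic substitutes

Expanding Sal's payoff: 51e_S − 3e_Ke_S − 2e_S².
∂π/∂e_S = 51 − 3e_K − 4e_S = 0, so e_S = 12.75 − 0.75e_K.
The best-response slope de_S/de_K = −0.75 < 0: the reaction function is downward-sloping, so the choices are strategic substitutes.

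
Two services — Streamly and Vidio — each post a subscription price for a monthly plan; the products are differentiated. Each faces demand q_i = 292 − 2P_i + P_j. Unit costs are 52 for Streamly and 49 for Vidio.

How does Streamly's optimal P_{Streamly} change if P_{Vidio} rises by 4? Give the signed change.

Streamly's profit: π = (P_{Streamly} − 52)(292 − 2P_{Streamly} + P_{Vidio}).
∂π/∂P_{Streamly} = 396 − 4P_{Streamly} + P_{Vidio} = 0 ⇒ P_{Streamly} = 99 + 0.25P_{Vidio}.
The reaction-function slope is 0.25, so a 4-unit rise in P_{Vidio} moves P_{Streamly} by 0.25 × 4 = 1. Streamly's best response rises — the actions are strategic complements.

1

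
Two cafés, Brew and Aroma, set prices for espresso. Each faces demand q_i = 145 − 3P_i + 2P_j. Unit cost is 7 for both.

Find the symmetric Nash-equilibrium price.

Brew's profit: π = (P_{Brew} − 7)(145 − 3P_{Brew} + 2P_{Aroma}).
∂π/∂P_{Brew} = 166 − 6P_{Brew} + 2P_{Aroma} = 0 ⇒ P_{Brew} = 83/3 + (1/3)P_{Aroma}.
The game is symmetric, so in equilibrium P_{Aroma} = P_{Brew}: the reaction function gives (2/3)P_{Brew} = 83/3, hence P_{Brew} = 41.5.

41.5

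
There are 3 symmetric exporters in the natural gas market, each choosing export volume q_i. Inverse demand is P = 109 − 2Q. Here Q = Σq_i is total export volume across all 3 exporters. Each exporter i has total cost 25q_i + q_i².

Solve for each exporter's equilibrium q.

A representative exporter's profit is π_i = q_i(109 − 2Q) − 25q_i − q_i², with Q = q_i + Σ_{j≠i} q_j.
First-order condition: 84 − 6q_i − 2Σ_{j≠i} q_j = 0.
Imposing symmetry (q_j = q for all j) turns Σ_{j≠i} q_j into 2q, so 84 = 10q and q = 8.4.

8.4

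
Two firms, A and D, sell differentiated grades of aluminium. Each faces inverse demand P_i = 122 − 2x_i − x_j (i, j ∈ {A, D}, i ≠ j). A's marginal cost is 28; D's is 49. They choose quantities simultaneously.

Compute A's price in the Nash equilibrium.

68.4

Firm A's profit: π = x_A(122 − 2x_A − x_D) − 28x_A.
∂π/∂x_A = 94 − 4x_A − x_D = 0 ⇒ x_A = 23.5 − 0.25x_D.
Similarly x_D = 18.25 − 0.25x_A.
Solving the two reaction functions simultaneously: (1 − (−0.25)(−0.25))x_A = 23.5 − 0.25·18.25, so 0.9375x_A = 18.9375 and x_A = 20.2.
Then x_D = 18.25 − 0.25·20.2 = 13.2.
P_A = 122 − 2·20.2 − 13.2 = 68.4.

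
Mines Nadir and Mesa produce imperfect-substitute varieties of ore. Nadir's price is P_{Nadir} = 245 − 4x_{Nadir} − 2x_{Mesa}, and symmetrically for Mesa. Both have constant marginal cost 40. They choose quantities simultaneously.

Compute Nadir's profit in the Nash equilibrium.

1681

Mine Nadir's profit: π = x_{Nadir}(245 − 4x_{Nadir} − 2x_{Mesa}) − 40x_{Nadir}.
∂π/∂x_{Nadir} = 205 − 8x_{Nadir} − 2x_{Mesa} = 0 ⇒ x_{Nadir} = 25.625 − 0.25x_{Mesa}.
Setting x_{Nadir} = x_{Mesa} in the reaction function: x_{Nadir} = 25.625 − 0.25x_{Nadir}, so x_{Nadir} = 25.625 / 1.25 = 20.5.
P_{Nadir} = 245 − 4·20.5 − 2·20.5 = 122.
Profit = (122 − 40)·20.5 = 1681.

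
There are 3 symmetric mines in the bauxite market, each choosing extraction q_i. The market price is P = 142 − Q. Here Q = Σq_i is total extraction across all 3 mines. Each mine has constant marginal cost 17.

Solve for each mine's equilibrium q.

A representative mine's profit is π_i = q_i(142 − Q) − 17q_i, with Q = q_i + Σ_{j≠i} q_j.
First-order condition: 125 − 2q_i − Σ_{j≠i} q_j = 0.
Imposing symmetry (q_j = q for all j) turns Σ_{j≠i} q_j into 2q, so 125 = 4q and q = 31.25.

31.25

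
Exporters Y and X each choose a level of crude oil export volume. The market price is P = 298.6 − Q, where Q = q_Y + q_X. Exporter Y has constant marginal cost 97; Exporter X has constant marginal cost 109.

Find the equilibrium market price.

168.2

Exporter Y's profit: π = q_Y(298.6 − (q_Y + q_X)) − 97q_Y.
∂π/∂q_Y = 201.6 − 2q_Y − q_X = 0, so q_Y = 100.8 − 0.5q_X.
By the same steps for X: q_X = 94.8 − 0.5q_Y.
Plugging q_X into Y's best response: q_Y = 100.8 − 0.5(94.8 − 0.5q_Y) ⇒ 0.75q_Y = 53.4, so q_Y = 71.2.
Then q_X = 94.8 − 0.5·71.2 = 59.2.
Equilibrium price: P = 298.6 − 130.4 = 168.2.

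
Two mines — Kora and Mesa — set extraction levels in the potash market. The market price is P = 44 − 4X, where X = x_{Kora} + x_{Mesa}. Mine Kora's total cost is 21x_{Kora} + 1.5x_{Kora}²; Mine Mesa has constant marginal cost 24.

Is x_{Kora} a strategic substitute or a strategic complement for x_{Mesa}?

strategic substitutes

Mine Kora's profit: π = x_{Kora}(44 − 4(x_{Kora} + x_{Mesa})) − 21x_{Kora} − 1.5x_{Kora}².
∂π/∂x_{Kora} = 23 − 11x_{Kora} − 4x_{Mesa} = 0, so x_{Kora} = 23/11 − (4/11)x_{Mesa}.
The best-response slope dx_{Kora}/dx_{Mesa} = −4/11 < 0: the reaction function is downward-sloping, so the choices are strategic substitutes.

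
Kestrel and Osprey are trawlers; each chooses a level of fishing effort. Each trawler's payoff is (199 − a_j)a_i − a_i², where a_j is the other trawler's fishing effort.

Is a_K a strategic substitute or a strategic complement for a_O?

strategic substitutes

Kestrel's payoff is (199 − a_O)a_K − a_K².
∂π/∂a_K = 199 − a_O − 2a_K = 0, so a_K = 99.5 − 0.5a_O.
The best-response slope da_K/da_O = −0.5 < 0: the reaction function is downward-sloping, so the choices are strategic substitutes.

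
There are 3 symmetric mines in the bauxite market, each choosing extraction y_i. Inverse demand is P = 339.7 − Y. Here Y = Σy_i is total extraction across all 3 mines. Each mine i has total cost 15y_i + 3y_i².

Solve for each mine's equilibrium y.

32.47

A representative mine's profit is π_i = y_i(339.7 − Y) − 15y_i − 3y_i², with Y = y_i + Σ_{j≠i} y_j.
First-order condition: 324.7 − 8y_i − Σ_{j≠i} y_j = 0.
With identical mines, set every y_j = y: then 324.7 − 8y − 2y = 0, i.e. y = 324.7/10 = 32.47.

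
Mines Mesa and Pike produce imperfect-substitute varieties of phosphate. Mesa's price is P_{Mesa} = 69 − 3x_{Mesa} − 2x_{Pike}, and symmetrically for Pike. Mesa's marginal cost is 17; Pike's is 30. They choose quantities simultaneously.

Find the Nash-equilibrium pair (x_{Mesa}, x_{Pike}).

Mine Mesa's profit: π = x_{Mesa}(69 − 3x_{Mesa} − 2x_{Pike}) − 17x_{Mesa}.
∂π/∂x_{Mesa} = 52 − 6x_{Mesa} − 2x_{Pike} = 0 ⇒ x_{Mesa} = 26/3 − (1/3)x_{Pike}.
Similarly x_{Pike} = 6.5 − (1/3)x_{Mesa}.
Solving the two reaction functions simultaneously: (1 − (−1/3)(−1/3))x_{Mesa} = 26/3 − (1/3)·6.5, so (8/9)x_{Mesa} = 6.5 and x_{Mesa} = 7.3125.
Then x_{Pike} = 6.5 − (1/3)·7.3125 = 4.0625.

7.3125, 4.0625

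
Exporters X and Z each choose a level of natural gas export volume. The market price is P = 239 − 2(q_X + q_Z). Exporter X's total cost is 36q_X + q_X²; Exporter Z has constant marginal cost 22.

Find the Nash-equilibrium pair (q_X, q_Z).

18.9, 44.8

Exporter X's profit: π = q_X(239 − 2(q_X + q_Z)) − 36q_X − q_X².
∂π/∂q_X = 203 − 6q_X − 2q_Z = 0, so q_X = 203/6 − (1/3)q_Z.
For Z: ∂π/∂q_Z = 217 − 4q_Z − 2q_X = 0 ⇒ q_Z = 54.25 − 0.5q_X.
Solving the two reaction functions simultaneously: (1 − (−1/3)(−0.5))q_X = 203/6 − (1/3)·54.25, so (5/6)q_X = 15.75 and q_X = 18.9.
Then q_Z = 54.25 − 0.5·18.9 = 44.8.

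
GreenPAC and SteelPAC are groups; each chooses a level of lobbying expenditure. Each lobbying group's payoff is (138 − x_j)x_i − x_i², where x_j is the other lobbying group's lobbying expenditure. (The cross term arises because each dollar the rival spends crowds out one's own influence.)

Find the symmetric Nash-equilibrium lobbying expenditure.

46

GreenPAC's payoff is (138 − x_S)x_G − x_G².
∂π/∂x_G = 138 − x_S − 2x_G = 0, so x_G = 69 − 0.5x_S.
By symmetry x_S = x_G; substituting into the reaction function, 1.5x_G = 69 and x_G = 46.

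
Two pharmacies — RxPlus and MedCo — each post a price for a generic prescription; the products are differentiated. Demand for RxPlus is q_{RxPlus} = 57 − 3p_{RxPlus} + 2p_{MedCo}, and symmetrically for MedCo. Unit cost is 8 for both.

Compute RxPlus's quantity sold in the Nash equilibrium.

36.75

RxPlus's profit: π = (p_{RxPlus} − 8)(57 − 3p_{RxPlus} + 2p_{MedCo}).
∂π/∂p_{RxPlus} = 81 − 6p_{RxPlus} + 2p_{MedCo} = 0 ⇒ p_{RxPlus} = 13.5 + (1/3)p_{MedCo}.
By symmetry p_{MedCo} = p_{RxPlus}; substituting into the reaction function, (2/3)p_{RxPlus} = 13.5 and p_{RxPlus} = 20.25.
q_{RxPlus} = 57 − 3·20.25 + 2·20.25 = 36.75.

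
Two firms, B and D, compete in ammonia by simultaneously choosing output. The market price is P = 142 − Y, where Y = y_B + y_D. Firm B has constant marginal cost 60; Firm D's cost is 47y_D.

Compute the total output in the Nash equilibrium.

Firm B's profit: π = y_B(142 − (y_B + y_D)) − 60y_B.
∂π/∂y_B = 82 − 2y_B − y_D = 0, so y_B = 41 − 0.5y_D.
By the same steps for D: y_D = 47.5 − 0.5y_B.
Solving the two reaction functions simultaneously: (1 − (−0.5)(−0.5))y_B = 41 − 0.5·47.5, so 0.75y_B = 17.25 and y_B = 23.
Then y_D = 47.5 − 0.5·23 = 36.
Total output: 23 + 36 = 59.

59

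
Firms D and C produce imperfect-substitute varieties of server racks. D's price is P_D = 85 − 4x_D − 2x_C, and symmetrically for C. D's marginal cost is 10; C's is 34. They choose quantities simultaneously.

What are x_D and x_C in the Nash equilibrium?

8.3, 4.3

Firm D's profit: π = x_D(85 − 4x_D − 2x_C) − 10x_D.
∂π/∂x_D = 75 − 8x_D − 2x_C = 0 ⇒ x_D = 9.375 − 0.25x_C.
Similarly x_C = 6.375 − 0.25x_D.
Plugging x_C into D's best response: x_D = 9.375 − 0.25(6.375 − 0.25x_D) ⇒ 0.9375x_D = 249/32, so x_D = 8.3.
Then x_C = 6.375 − 0.25·8.3 = 4.3.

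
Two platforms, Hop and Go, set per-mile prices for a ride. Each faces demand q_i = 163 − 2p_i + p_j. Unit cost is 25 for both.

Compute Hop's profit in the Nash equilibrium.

4232

Hop's profit: π = (p_{Hop} − 25)(163 − 2p_{Hop} + p_{Go}).
∂π/∂p_{Hop} = 213 − 4p_{Hop} + p_{Go} = 0 ⇒ p_{Hop} = 53.25 + 0.25p_{Go}.
The game is symmetric, so in equilibrium p_{Go} = p_{Hop}: the reaction function gives 0.75p_{Hop} = 53.25, hence p_{Hop} = 71.
q_{Hop} = 163 − 2·71 + 71 = 92.
Profit = (71 − 25)·92 = 4232.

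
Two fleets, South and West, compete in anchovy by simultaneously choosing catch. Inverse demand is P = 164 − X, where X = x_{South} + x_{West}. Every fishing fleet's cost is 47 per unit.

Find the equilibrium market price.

86

Fishing fleet South's profit: π = x_{South}(164 − (x_{South} + x_{West})) − 47x_{South}.
∂π/∂x_{South} = 117 − 2x_{South} − x_{West} = 0, so x_{South} = 58.5 − 0.5x_{West}.
By symmetry x_{West} = x_{South}; substituting into the reaction function, 1.5x_{South} = 58.5 and x_{South} = 39.
Equilibrium price: P = 164 − 78 = 86.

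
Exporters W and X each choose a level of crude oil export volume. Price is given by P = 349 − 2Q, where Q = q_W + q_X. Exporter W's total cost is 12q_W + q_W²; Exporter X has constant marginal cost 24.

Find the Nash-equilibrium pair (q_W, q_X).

34.9, 63.8

Exporter W's profit: π = q_W(349 − 2(q_W + q_X)) − 12q_W − q_W².
∂π/∂q_W = 337 − 6q_W − 2q_X = 0, so q_W = 337/6 − (1/3)q_X.
For X: ∂π/∂q_X = 325 − 4q_X − 2q_W = 0 ⇒ q_X = 81.25 − 0.5q_W.
Substituting the second reaction function into the first: q_W = 337/6 − (1/3)(81.25 − 0.5q_W), which gives (5/6)q_W = 349/12 ⇒ q_W = 34.9.
Then q_X = 81.25 − 0.5·34.9 = 63.8.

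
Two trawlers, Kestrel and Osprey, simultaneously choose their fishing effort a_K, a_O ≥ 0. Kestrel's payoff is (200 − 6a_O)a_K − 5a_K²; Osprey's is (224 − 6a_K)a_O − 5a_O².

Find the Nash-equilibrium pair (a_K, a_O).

10.25, 16.25

Expanding Kestrel's payoff: 200a_K − 6a_Oa_K − 5a_K².
∂π/∂a_K = 200 − 6a_O − 10a_K = 0, so a_K = 20 − 0.6a_O.
Likewise for Osprey: a_O = 22.4 − 0.6a_K.
Solving the two reaction functions simultaneously: (1 − (−0.6)(−0.6))a_K = 20 − 0.6·22.4, so 0.64a_K = 6.56 and a_K = 10.25.
Then a_O = 22.4 − 0.6·10.25 = 16.25.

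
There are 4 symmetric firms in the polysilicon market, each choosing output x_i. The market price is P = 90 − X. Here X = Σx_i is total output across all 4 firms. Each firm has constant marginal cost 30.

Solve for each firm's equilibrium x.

12

A representative firm's profit is π_i = x_i(90 − X) − 30x_i, with X = x_i + Σ_{j≠i} x_j.
First-order condition: 60 − 2x_i − Σ_{j≠i} x_j = 0.
Imposing symmetry (x_j = x for all j) turns Σ_{j≠i} x_j into 3x, so 60 = 5x and x = 12.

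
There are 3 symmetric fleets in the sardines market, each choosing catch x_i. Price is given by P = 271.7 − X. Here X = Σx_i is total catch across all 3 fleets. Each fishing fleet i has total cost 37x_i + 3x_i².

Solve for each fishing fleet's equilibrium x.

A representative fishing fleet's profit is π_i = x_i(271.7 − X) − 37x_i − 3x_i², with X = x_i + Σ_{j≠i} x_j.
First-order condition: 234.7 − 8x_i − Σ_{j≠i} x_j = 0.
In a symmetric equilibrium every fishing fleet chooses the same x, so Σ_{j≠i} x_j = 2x. The condition becomes 234.7 − 10x = 0, giving x = 234.7/10 = 23.47.

23.47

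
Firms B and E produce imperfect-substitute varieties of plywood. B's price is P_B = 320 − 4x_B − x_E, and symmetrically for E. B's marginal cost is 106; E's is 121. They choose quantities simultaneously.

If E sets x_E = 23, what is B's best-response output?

23.875

Firm B's profit: π = x_B(320 − 4x_B − x_E) − 106x_B.
∂π/∂x_B = 214 − 8x_B − x_E = 0 ⇒ x_B = 26.75 − 0.125x_E.
At x_E = 23: x_B = 26.75 − 0.125·23 = 23.875.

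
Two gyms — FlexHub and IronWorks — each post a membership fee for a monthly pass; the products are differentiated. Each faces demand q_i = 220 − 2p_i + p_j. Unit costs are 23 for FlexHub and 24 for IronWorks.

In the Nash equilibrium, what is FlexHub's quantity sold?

FlexHub's profit: π = (p_{FlexHub} − 23)(220 − 2p_{FlexHub} + p_{IronWorks}).
∂π/∂p_{FlexHub} = 266 − 4p_{FlexHub} + p_{IronWorks} = 0 ⇒ p_{FlexHub} = 66.5 + 0.25p_{IronWorks}.
Similarly p_{IronWorks} = 67 + 0.25p_{FlexHub}.
Substituting the second reaction function into the first: p_{FlexHub} = 66.5 + 0.25(67 + 0.25p_{FlexHub}), which gives 0.9375p_{FlexHub} = 83.25 ⇒ p_{FlexHub} = 88.8.
Then p_{IronWorks} = 67 + 0.25·88.8 = 89.2.
q_{FlexHub} = 220 − 2·88.8 + 89.2 = 131.6.

131.6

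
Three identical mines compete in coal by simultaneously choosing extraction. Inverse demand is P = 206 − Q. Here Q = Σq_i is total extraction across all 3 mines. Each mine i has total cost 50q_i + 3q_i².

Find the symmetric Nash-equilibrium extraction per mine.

A representative mine's profit is π_i = q_i(206 − Q) − 50q_i − 3q_i², with Q = q_i + Σ_{j≠i} q_j.
First-order condition: 156 − 8q_i − Σ_{j≠i} q_j = 0.
Imposing symmetry (q_j = q for all j) turns Σ_{j≠i} q_j into 2q, so 156 = 10q and q = 15.6.

15.6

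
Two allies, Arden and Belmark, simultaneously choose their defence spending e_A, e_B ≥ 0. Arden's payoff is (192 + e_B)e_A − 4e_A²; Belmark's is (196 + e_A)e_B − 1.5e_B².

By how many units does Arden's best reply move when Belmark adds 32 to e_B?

Expanding Arden's payoff: 192e_A + e_Be_A − 4e_A².
∂π/∂e_A = 192 + e_B − 8e_A = 0, so e_A = 24 + 0.125e_B.
The reaction-function slope is 0.125, so a 32-unit rise in e_B moves e_A by 0.125 × 32 = 4. Arden's best response rises — the actions are strategic complements.

4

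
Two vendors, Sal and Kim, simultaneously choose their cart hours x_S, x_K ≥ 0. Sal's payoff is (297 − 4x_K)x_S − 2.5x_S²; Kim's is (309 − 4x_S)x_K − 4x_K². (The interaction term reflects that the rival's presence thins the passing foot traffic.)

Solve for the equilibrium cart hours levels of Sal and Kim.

Expanding Sal's payoff: 297x_S − 4x_Kx_S − 2.5x_S².
∂π/∂x_S = 297 − 4x_K − 5x_S = 0, so x_S = 59.4 − 0.8x_K.
Likewise for Kim: x_K = 38.625 − 0.5x_S.
Substituting the second reaction function into the first: x_S = 59.4 − 0.8(38.625 − 0.5x_S), which gives 0.6x_S = 28.5 ⇒ x_S = 47.5.
Then x_K = 38.625 − 0.5·47.5 = 14.875.

47.5, 14.875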